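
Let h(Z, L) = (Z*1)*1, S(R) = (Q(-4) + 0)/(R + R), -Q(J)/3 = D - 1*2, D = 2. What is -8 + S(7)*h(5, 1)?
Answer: -8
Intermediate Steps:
Q(J) = 0 (Q(J) = -3*(2 - 1*2) = -3*(2 - 2) = -3*0 = 0)
S(R) = 0 (S(R) = (0 + 0)/(R + R) = 0/((2*R)) = 0*(1/(2*R)) = 0)
h(Z, L) = Z (h(Z, L) = Z*1 = Z)
-8 + S(7)*h(5, 1) = -8 + 0*5 = -8 + 0 = -8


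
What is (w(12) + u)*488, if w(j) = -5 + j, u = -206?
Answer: -97112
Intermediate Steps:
(w(12) + u)*488 = ((-5 + 12) - 206)*488 = (7 - 206)*488 = -199*488 = -97112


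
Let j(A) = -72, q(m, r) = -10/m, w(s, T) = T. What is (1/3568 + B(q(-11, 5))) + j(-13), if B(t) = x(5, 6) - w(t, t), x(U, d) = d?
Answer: -2626037/39248 ≈ -66.909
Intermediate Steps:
B(t) = 6 - t
(1/3568 + B(q(-11, 5))) + j(-13) = (1/3568 + (6 - (-10)/(-11))) - 72 = (1/3568 + (6 - (-10)*(-1)/11)) - 72 = (1/3568 + (6 - 1*10/11)) - 72 = (1/3568 + (6 - 10/11)) - 72 = (1/3568 + 56/11) - 72 = 199819/39248 - 72 = -2626037/39248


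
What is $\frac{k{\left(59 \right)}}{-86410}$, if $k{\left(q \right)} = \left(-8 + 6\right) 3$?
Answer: $\frac{3}{43205} \approx 6.9436 \cdot 10^{-5}$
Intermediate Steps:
$k{\left(q \right)} = -6$ ($k{\left(q \right)} = \left(-2\right) 3 = -6$)
$\frac{k{\left(59 \right)}}{-86410} = - \frac{6}{-86410} = \left(-6\right) \left(- \frac{1}{86410}\right) = \frac{3}{43205}$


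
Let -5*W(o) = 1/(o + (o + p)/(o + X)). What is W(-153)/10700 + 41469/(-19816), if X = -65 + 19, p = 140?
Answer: -1055009527619/504137307875 ≈ -2.0927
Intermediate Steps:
X = -46
W(o) = -1/(5*(o + (140 + o)/(-46 + o))) (W(o) = -1/(5*(o + (o + 140)/(o - 46))) = -1/(5*(o + (140 + o)/(-46 + o))))
W(-153)/10700 + 41469/(-19816) = ((46 - 1*(-153))/(5*(140 + (-153)**2 - 45*(-153))))/10700 + 41469/(-19816) = ((46 + 153)/(5*(140 + 23409 + 6885)))*(1/10700) + 41469*(-1/19816) = ((1/5)*199/30434)*(1/10700) - 41469/19816 = ((1/5)*(1/30434)*199)*(1/10700) - 41469/19816 = (199/152170)*(1/10700) - 41469/19816 = 199/1628219000 - 41469/19816 = -1055009527619/504137307875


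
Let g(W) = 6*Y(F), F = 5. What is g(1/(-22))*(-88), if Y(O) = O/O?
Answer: -528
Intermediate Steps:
Y(O) = 1
g(W) = 6 (g(W) = 6*1 = 6)
g(1/(-22))*(-88) = 6*(-88) = -528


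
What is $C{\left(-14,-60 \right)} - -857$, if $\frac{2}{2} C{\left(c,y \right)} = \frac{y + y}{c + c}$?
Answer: $\frac{6029}{7} \approx 861.29$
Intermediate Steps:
$C{\left(c,y \right)} = \frac{y}{c}$ ($C{\left(c,y \right)} = \frac{y + y}{c + c} = \frac{2 y}{2 c} = 2 y \frac{1}{2 c} = \frac{y}{c}$)
$C{\left(-14,-60 \right)} - -857 = - \frac{60}{-14} - -857 = \left(-60\right) \left(- \frac{1}{14}\right) + 857 = \frac{30}{7} + 857 = \frac{6029}{7}$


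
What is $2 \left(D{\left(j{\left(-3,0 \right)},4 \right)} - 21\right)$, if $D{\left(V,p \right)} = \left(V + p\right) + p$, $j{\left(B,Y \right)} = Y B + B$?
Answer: $-32$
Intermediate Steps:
$j{\left(B,Y \right)} = B + B Y$ ($j{\left(B,Y \right)} = B Y + B = B + B Y$)
$D{\left(V,p \right)} = V + 2 p$
$2 \left(D{\left(j{\left(-3,0 \right)},4 \right)} - 21\right) = 2 \left(\left(- 3 \left(1 + 0\right) + 2 \cdot 4\right) - 21\right) = 2 \left(\left(\left(-3\right) 1 + 8\right) - 21\right) = 2 \left(\left(-3 + 8\right) - 21\right) = 2 \left(5 - 21\right) = 2 \left(-16\right) = -32$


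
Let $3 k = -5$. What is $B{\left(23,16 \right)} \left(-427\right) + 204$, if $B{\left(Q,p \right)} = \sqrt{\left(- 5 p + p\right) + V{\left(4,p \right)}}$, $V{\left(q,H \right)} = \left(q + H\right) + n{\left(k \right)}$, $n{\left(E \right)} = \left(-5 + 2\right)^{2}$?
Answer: $204 - 427 i \sqrt{35} \approx 204.0 - 2526.2 i$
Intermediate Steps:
$k = - \frac{5}{3}$ ($k = \frac{1}{3} \left(-5\right) = - \frac{5}{3} \approx -1.6667$)
$n{\left(E \right)} = 9$ ($n{\left(E \right)} = \left(-3\right)^{2} = 9$)
$V{\left(q,H \right)} = 9 + H + q$ ($V{\left(q,H \right)} = \left(q + H\right) + 9 = \left(H + q\right) + 9 = 9 + H + q$)
$B{\left(Q,p \right)} = \sqrt{13 - 3 p}$ ($B{\left(Q,p \right)} = \sqrt{\left(- 5 p + p\right) + \left(9 + p + 4\right)} = \sqrt{- 4 p + \left(13 + p\right)} = \sqrt{13 - 3 p}$)
$B{\left(23,16 \right)} \left(-427\right) + 204 = \sqrt{13 - 48} \left(-427\right) + 204 = \sqrt{-35} \left(-427\right) + 204 = i \sqrt{35} \left(-427\right) + 204 = - 427 i \sqrt{35} + 204 = 204 - 427 i \sqrt{35}$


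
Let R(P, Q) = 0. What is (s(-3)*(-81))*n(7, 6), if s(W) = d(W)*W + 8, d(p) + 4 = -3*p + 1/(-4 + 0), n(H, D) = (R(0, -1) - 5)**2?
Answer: 50625/4 ≈ 12656.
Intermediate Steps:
n(H, D) = 25 (n(H, D) = (0 - 5)**2 = (-5)**2 = 25)
d(p) = -17/4 - 3*p (d(p) = -4 + (-3*p + 1/(-4 + 0)) = -4 + (-3*p + 1/(-4)) = -4 + (-3*p - 1/4) = -4 + (-1/4 - 3*p) = -17/4 - 3*p)
s(W) = 8 + W*(-17/4 - 3*W) (s(W) = (-17/4 - 3*W)*W + 8 = W*(-17/4 - 3*W) + 8 = 8 + W*(-17/4 - 3*W))
(s(-3)*(-81))*n(7, 6) = ((8 - 1/4*(-3)*(17 + 12*(-3)))*(-81))*25 = ((8 - 1/4*(-3)*(17 - 36))*(-81))*25 = ((8 - 1/4*(-3)*(-19))*(-81))*25 = ((8 - 57/4)*(-81))*25 = -25/4*(-81)*25 = (2025/4)*25 = 50625/4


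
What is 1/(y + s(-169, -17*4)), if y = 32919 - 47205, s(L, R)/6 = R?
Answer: -1/14694 ≈ -6.8055e-5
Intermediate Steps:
s(L, R) = 6*R
y = -14286
1/(y + s(-169, -17*4)) = 1/(-14286 + 6*(-17*4)) = 1/(-14286 + 6*(-68)) = 1/(-14286 - 408) = 1/(-14694) = -1/14694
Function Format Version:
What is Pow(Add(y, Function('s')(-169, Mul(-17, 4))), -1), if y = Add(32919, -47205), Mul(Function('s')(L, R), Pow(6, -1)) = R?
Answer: Rational(-1, 14694) ≈ -6.8055e-5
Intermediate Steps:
Function('s')(L, R) = Mul(6, R)
y = -14286
Pow(Add(y, Function('s')(-169, Mul(-17, 4))), -1) = Pow(Add(-14286, Mul(6, Mul(-17, 4))), -1) = Pow(Add(-14286, Mul(6, -68)), -1) = Pow(Add(-14286, -408), -1) = Pow(-14694, -1) = Rational(-1, 14694)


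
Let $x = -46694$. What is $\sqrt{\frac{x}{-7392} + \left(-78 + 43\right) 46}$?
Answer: $\frac{i \sqrt{1369186203}}{924} \approx 40.046 i$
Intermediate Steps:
$\sqrt{\frac{x}{-7392} + \left(-78 + 43\right) 46} = \sqrt{- \frac{46694}{-7392} + \left(-78 + 43\right) 46} = \sqrt{\left(-46694\right) \left(- \frac{1}{7392}\right) - 1610} = \sqrt{\frac{23347}{3696} - 1610} = \sqrt{- \frac{5927213}{3696}} = \frac{i \sqrt{1369186203}}{924}$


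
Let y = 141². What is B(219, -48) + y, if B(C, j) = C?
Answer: 20100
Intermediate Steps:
y = 19881
B(219, -48) + y = 219 + 19881 = 20100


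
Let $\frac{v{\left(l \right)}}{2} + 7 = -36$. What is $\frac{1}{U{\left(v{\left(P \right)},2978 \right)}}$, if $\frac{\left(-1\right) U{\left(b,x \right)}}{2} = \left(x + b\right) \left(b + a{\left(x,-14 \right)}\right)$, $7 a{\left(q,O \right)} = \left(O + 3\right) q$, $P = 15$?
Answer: $\frac{7}{192954240} \approx 3.6278 \cdot 10^{-8}$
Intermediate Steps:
$v{\left(l \right)} = -86$ ($v{\left(l \right)} = -14 + 2 \left(-36\right) = -14 - 72 = -86$)
$a{\left(q,O \right)} = \frac{q \left(3 + O\right)}{7}$ ($a{\left(q,O \right)} = \frac{\left(O + 3\right) q}{7} = \frac{\left(3 + O\right) q}{7} = \frac{q \left(3 + O\right)}{7}$)
$U{\left(b,x \right)} = - 2 \left(b + x\right) \left(b - \frac{11 x}{7}\right)$ ($U{\left(b,x \right)} = - 2 \left(x + b\right) \left(b + \frac{x \left(3 - 14\right)}{7}\right) = - 2 \left(b + x\right) \left(b + \frac{1}{7} x \left(-11\right)\right) = - 2 \left(b + x\right) \left(b - \frac{11 x}{7}\right)$)
$\frac{1}{U{\left(v{\left(P \right)},2978 \right)}} = \frac{1}{- 2 \left(-86\right)^{2} + \frac{22 \cdot 2978^{2}}{7} + \frac{8}{7} \left(-86\right) 2978} = \frac{1}{\left(-2\right) 7396 + \frac{22}{7} \cdot 8868484 - \frac{2048864}{7}} = \frac{1}{-14792 + \frac{195106648}{7} - \frac{2048864}{7}} = \frac{1}{\frac{192954240}{7}} = \frac{7}{192954240}$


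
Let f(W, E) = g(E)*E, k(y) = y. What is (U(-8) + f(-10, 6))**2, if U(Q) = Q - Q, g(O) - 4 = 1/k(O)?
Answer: 625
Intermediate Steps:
g(O) = 4 + 1/O
U(Q) = 0
f(W, E) = E*(4 + 1/E) (f(W, E) = (4 + 1/E)*E = E*(4 + 1/E))
(U(-8) + f(-10, 6))**2 = (0 + (1 + 4*6))**2 = (0 + (1 + 24))**2 = (0 + 25)**2 = 25**2 = 625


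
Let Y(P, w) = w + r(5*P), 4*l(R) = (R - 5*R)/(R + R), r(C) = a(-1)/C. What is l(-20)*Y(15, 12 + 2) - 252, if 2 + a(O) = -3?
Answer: -7769/30 ≈ -258.97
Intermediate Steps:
a(O) = -5 (a(O) = -2 - 3 = -5)
r(C) = -5/C
l(R) = -1/2 (l(R) = ((R - 5*R)/(R + R))/4 = ((-4*R)/((2*R)))/4 = ((-4*R)*(1/(2*R)))/4 = (1/4)*(-2) = -1/2)
Y(P, w) = w - 1/P (Y(P, w) = w - 5*1/(5*P) = w - 1/P)
l(-20)*Y(15, 12 + 2) - 252 = -((12 + 2) - 1/15)/2 - 252 = -(14 - 1*1/15)/2 - 252 = -(14 - 1/15)/2 - 252 = -1/2*209/15 - 252 = -209/30 - 252 = -7769/30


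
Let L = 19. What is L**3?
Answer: 6859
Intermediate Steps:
L**3 = 19**3 = 6859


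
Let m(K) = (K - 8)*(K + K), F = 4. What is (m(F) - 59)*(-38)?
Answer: 3458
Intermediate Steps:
m(K) = 2*K*(-8 + K) (m(K) = (-8 + K)*(2*K) = 2*K*(-8 + K))
(m(F) - 59)*(-38) = (2*4*(-8 + 4) - 59)*(-38) = (2*4*(-4) - 59)*(-38) = (-32 - 59)*(-38) = -91*(-38) = 3458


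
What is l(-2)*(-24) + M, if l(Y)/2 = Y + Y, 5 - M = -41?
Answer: 238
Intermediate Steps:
M = 46 (M = 5 - 1*(-41) = 5 + 41 = 46)
l(Y) = 4*Y (l(Y) = 2*(Y + Y) = 2*(2*Y) = 4*Y)
l(-2)*(-24) + M = (4*(-2))*(-24) + 46 = -8*(-24) + 46 = 192 + 46 = 238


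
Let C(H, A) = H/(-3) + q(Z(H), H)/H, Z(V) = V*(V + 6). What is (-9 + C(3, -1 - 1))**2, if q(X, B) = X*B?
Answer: 289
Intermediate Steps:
Z(V) = V*(6 + V)
q(X, B) = B*X
C(H, A) = -H/3 + H*(6 + H) (C(H, A) = H/(-3) + (H*(H*(6 + H)))/H = H*(-1/3) + (H**2*(6 + H))/H = -H/3 + H*(6 + H))
(-9 + C(3, -1 - 1))**2 = (-9 + (1/3)*3*(17 + 3*3))**2 = (-9 + (1/3)*3*(17 + 9))**2 = (-9 + (1/3)*3*26)**2 = (-9 + 26)**2 = 17**2 = 289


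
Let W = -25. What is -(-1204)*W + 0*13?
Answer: -30100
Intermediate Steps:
-(-1204)*W + 0*13 = -(-1204)*(-25) + 0*13 = -301*100 + 0 = -30100 + 0 = -30100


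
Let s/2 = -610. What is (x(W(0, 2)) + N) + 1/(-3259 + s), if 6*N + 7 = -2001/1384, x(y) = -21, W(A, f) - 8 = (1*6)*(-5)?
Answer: -277809757/12397872 ≈ -22.408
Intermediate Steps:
W(A, f) = -22 (W(A, f) = 8 + (1*6)*(-5) = 8 + 6*(-5) = 8 - 30 = -22)
s = -1220 (s = 2*(-610) = -1220)
N = -11689/8304 (N = -7/6 + (-2001/1384)/6 = -7/6 + (-2001*1/1384)/6 = -7/6 + (⅙)*(-2001/1384) = -7/6 - 667/2768 = -11689/8304 ≈ -1.4076)
(x(W(0, 2)) + N) + 1/(-3259 + s) = (-21 - 11689/8304) + 1/(-3259 - 1220) = -186073/8304 + 1/(-4479) = -186073/8304 - 1/4479 = -277809757/12397872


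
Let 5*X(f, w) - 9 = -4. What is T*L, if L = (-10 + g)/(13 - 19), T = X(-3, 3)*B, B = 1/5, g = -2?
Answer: ⅖ ≈ 0.40000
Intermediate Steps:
X(f, w) = 1 (X(f, w) = 9/5 + (⅕)*(-4) = 9/5 - ⅘ = 1)
B = ⅕ ≈ 0.20000
T = ⅕ (T = 1*(⅕) = ⅕ ≈ 0.20000)
L = 2 (L = (-10 - 2)/(13 - 19) = -12/(-6) = -12*(-⅙) = 2)
T*L = (⅕)*2 = ⅖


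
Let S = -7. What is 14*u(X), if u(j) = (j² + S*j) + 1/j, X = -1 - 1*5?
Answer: 3269/3 ≈ 1089.7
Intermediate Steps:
X = -6 (X = -1 - 5 = -6)
u(j) = 1/j + j² - 7*j (u(j) = (j² - 7*j) + 1/j = 1/j + j² - 7*j)
14*u(X) = 14*((1 + (-6)²*(-7 - 6))/(-6)) = 14*(-(1 + 36*(-13))/6) = 14*(-(1 - 468)/6) = 14*(-⅙*(-467)) = 14*(467/6) = 3269/3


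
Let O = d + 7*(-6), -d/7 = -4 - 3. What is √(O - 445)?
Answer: I*√438 ≈ 20.928*I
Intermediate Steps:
d = 49 (d = -7*(-4 - 3) = -7*(-7) = 49)
O = 7 (O = 49 + 7*(-6) = 49 - 42 = 7)
√(O - 445) = √(7 - 445) = √(-438) = I*√438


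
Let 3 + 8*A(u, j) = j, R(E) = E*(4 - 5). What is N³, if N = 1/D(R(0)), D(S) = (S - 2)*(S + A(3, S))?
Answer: 64/27 ≈ 2.3704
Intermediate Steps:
R(E) = -E (R(E) = E*(-1) = -E)
A(u, j) = -3/8 + j/8
D(S) = (-2 + S)*(-3/8 + 9*S/8) (D(S) = (S - 2)*(S + (-3/8 + S/8)) = (-2 + S)*(-3/8 + 9*S/8))
N = 4/3 (N = 1/(¾ - (-21)*0/8 + 9*(-1*0)²/8) = 1/(¾ - 21/8*0 + (9/8)*0²) = 1/(¾ + 0 + (9/8)*0) = 1/(¾ + 0 + 0) = 1/(¾) = 4/3 ≈ 1.3333)
N³ = (4/3)³ = 64/27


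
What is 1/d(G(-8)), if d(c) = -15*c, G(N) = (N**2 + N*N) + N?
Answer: -1/1800 ≈ -0.00055556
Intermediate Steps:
G(N) = N + 2*N**2 (G(N) = (N**2 + N**2) + N = 2*N**2 + N = N + 2*N**2)
1/d(G(-8)) = 1/(-(-120)*(1 + 2*(-8))) = 1/(-(-120)*(1 - 16)) = 1/(-(-120)*(-15)) = 1/(-15*120) = 1/(-1800) = -1/1800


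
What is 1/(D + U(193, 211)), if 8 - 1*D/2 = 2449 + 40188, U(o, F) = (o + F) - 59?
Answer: -1/84913 ≈ -1.1777e-5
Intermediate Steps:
U(o, F) = -59 + F + o (U(o, F) = (F + o) - 59 = -59 + F + o)
D = -85258 (D = 16 - 2*(2449 + 40188) = 16 - 2*42637 = 16 - 85274 = -85258)
1/(D + U(193, 211)) = 1/(-85258 + (-59 + 211 + 193)) = 1/(-85258 + 345) = 1/(-84913) = -1/84913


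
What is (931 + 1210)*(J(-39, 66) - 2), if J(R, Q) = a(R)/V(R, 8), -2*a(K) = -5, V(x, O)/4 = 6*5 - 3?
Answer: -914207/216 ≈ -4232.4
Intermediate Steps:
V(x, O) = 108 (V(x, O) = 4*(6*5 - 3) = 4*(30 - 3) = 4*27 = 108)
a(K) = 5/2 (a(K) = -½*(-5) = 5/2)
J(R, Q) = 5/216 (J(R, Q) = (5/2)/108 = (5/2)*(1/108) = 5/216)
(931 + 1210)*(J(-39, 66) - 2) = (931 + 1210)*(5/216 - 2) = 2141*(-427/216) = -914207/216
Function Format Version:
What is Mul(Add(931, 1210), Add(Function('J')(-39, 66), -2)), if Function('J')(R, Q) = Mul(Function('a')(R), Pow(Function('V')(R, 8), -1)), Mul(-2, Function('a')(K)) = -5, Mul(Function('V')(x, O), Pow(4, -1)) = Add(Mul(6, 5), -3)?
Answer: Rational(-914207, 216) ≈ -4232.4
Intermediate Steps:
Function('V')(x, O) = 108 (Function('V')(x, O) = Mul(4, Add(Mul(6, 5), -3)) = Mul(4, Add(30, -3)) = Mul(4, 27) = 108)
Function('a')(K) = Rational(5, 2) (Function('a')(K) = Mul(Rational(-1, 2), -5) = Rational(5, 2))
Function('J')(R, Q) = Rational(5, 216) (Function('J')(R, Q) = Mul(Rational(5, 2), Pow(108, -1)) = Mul(Rational(5, 2), Rational(1, 108)) = Rational(5, 216))
Mul(Add(931, 1210), Add(Function('J')(-39, 66), -2)) = Mul(Add(931, 1210), Add(Rational(5, 216), -2)) = Mul(2141, Rational(-427, 216)) = Rational(-914207, 216)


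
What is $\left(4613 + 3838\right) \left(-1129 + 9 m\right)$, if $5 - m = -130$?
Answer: $726786$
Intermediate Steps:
$m = 135$ ($m = 5 - -130 = 5 + 130 = 135$)
$\left(4613 + 3838\right) \left(-1129 + 9 m\right) = \left(4613 + 3838\right) \left(-1129 + 9 \cdot 135\right) = 8451 \left(-1129 + 1215\right) = 8451 \cdot 86 = 726786$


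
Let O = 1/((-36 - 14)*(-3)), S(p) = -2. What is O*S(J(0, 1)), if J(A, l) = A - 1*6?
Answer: -1/75 ≈ -0.013333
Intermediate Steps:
J(A, l) = -6 + A (J(A, l) = A - 6 = -6 + A)
O = 1/150 (O = 1/(-50*(-3)) = 1/150 ≈ 0.0066667)
O*S(J(0, 1)) = (1/150)*(-2) = -1/75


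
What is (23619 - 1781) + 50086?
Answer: 71924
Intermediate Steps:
(23619 - 1781) + 50086 = 21838 + 50086 = 71924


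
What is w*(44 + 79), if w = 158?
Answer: 19434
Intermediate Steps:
w*(44 + 79) = 158*(44 + 79) = 158*123 = 19434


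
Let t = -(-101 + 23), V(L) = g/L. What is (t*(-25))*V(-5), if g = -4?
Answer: -1560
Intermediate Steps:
V(L) = -4/L
t = 78 (t = -1*(-78) = 78)
(t*(-25))*V(-5) = (78*(-25))*(-4/(-5)) = -(-7800)*(-1)/5 = -1950*⅘ = -1560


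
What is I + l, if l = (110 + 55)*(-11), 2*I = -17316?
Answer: -10473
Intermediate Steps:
I = -8658 (I = (1/2)*(-17316) = -8658)
l = -1815 (l = 165*(-11) = -1815)
I + l = -8658 - 1815 = -10473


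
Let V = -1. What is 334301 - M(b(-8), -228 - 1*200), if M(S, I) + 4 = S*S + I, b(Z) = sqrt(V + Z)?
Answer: 334742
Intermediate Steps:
b(Z) = sqrt(-1 + Z)
M(S, I) = -4 + I + S**2 (M(S, I) = -4 + (S*S + I) = -4 + (S**2 + I) = -4 + (I + S**2) = -4 + I + S**2)
334301 - M(b(-8), -228 - 1*200) = 334301 - (-4 + (-228 - 1*200) + (sqrt(-1 - 8))**2) = 334301 - (-4 + (-228 - 200) + (sqrt(-9))**2) = 334301 - (-4 - 428 + (3*I)**2) = 334301 - (-4 - 428 - 9) = 334301 - 1*(-441) = 334301 + 441 = 334742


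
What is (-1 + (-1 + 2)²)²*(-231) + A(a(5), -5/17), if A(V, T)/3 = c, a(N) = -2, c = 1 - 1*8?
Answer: -21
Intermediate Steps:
c = -7 (c = 1 - 8 = -7)
A(V, T) = -21 (A(V, T) = 3*(-7) = -21)
(-1 + (-1 + 2)²)²*(-231) + A(a(5), -5/17) = (-1 + (-1 + 2)²)²*(-231) - 21 = (-1 + 1²)²*(-231) - 21 = (-1 + 1)²*(-231) - 21 = 0²*(-231) - 21 = 0*(-231) - 21 = 0 - 21 = -21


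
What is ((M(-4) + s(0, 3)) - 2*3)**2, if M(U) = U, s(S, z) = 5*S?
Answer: 100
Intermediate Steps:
((M(-4) + s(0, 3)) - 2*3)**2 = ((-4 + 5*0) - 2*3)**2 = ((-4 + 0) - 6)**2 = (-4 - 6)**2 = (-10)**2 = 100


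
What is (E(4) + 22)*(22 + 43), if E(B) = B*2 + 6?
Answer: 2340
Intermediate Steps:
E(B) = 6 + 2*B (E(B) = 2*B + 6 = 6 + 2*B)
(E(4) + 22)*(22 + 43) = ((6 + 2*4) + 22)*(22 + 43) = ((6 + 8) + 22)*65 = (14 + 22)*65 = 36*65 = 2340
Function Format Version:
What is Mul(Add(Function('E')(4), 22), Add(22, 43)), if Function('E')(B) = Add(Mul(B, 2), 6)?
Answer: 2340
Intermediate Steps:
Function('E')(B) = Add(6, Mul(2, B)) (Function('E')(B) = Add(Mul(2, B), 6) = Add(6, Mul(2, B)))
Mul(Add(Function('E')(4), 22), Add(22, 43)) = Mul(Add(Add(6, Mul(2, 4)), 22), Add(22, 43)) = Mul(Add(Add(6, 8), 22), 65) = Mul(Add(14, 22), 65) = Mul(36, 65) = 2340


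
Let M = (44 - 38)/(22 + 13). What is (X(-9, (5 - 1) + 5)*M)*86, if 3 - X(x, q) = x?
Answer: 6192/35 ≈ 176.91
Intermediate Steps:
X(x, q) = 3 - x
M = 6/35 ≈ 0.17143
(X(-9, (5 - 1) + 5)*M)*86 = ((3 - 1*(-9))*(6/35))*86 = ((3 + 9)*(6/35))*86 = (12*(6/35))*86 = (72/35)*86 = 6192/35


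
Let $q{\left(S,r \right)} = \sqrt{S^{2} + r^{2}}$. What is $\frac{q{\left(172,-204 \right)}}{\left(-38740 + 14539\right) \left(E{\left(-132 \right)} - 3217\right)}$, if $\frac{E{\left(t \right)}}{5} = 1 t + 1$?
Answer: $\frac{5 \sqrt{178}}{23426568} \approx 2.8476 \cdot 10^{-6}$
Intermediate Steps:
$E{\left(t \right)} = 5 + 5 t$ ($E{\left(t \right)} = 5 \left(1 t + 1\right) = 5 \left(t + 1\right) = 5 \left(1 + t\right) = 5 + 5 t$)
$\frac{q{\left(172,-204 \right)}}{\left(-38740 + 14539\right) \left(E{\left(-132 \right)} - 3217\right)} = \frac{\sqrt{172^{2} + \left(-204\right)^{2}}}{\left(-38740 + 14539\right) \left(\left(5 + 5 \left(-132\right)\right) - 3217\right)} = \frac{\sqrt{29584 + 41616}}{\left(-24201\right) \left(\left(5 - 660\right) - 3217\right)} = \frac{\sqrt{71200}}{\left(-24201\right) \left(-655 - 3217\right)} = \frac{20 \sqrt{178}}{\left(-24201\right) \left(-3872\right)} = \frac{20 \sqrt{178}}{93706272} = 20 \sqrt{178} \cdot \frac{1}{93706272} = \frac{5 \sqrt{178}}{23426568}$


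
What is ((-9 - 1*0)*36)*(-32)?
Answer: 10368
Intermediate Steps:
((-9 - 1*0)*36)*(-32) = ((-9 + 0)*36)*(-32) = -9*36*(-32) = -324*(-32) = 10368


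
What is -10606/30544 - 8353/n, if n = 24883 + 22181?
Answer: -23571713/44922588 ≈ -0.52472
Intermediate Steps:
n = 47064
-10606/30544 - 8353/n = -10606/30544 - 8353/47064 = -10606*1/30544 - 8353*1/47064 = -5303/15272 - 8353/47064 = -23571713/44922588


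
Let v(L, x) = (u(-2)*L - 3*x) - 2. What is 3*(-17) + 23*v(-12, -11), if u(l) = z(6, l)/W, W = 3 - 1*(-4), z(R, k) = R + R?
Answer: 1322/7 ≈ 188.86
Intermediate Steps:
z(R, k) = 2*R
W = 7 (W = 3 + 4 = 7)
u(l) = 12/7 (u(l) = (2*6)/7 = 12*(1/7) = 12/7)
v(L, x) = -2 - 3*x + 12*L/7 (v(L, x) = (12*L/7 - 3*x) - 2 = (-3*x + 12*L/7) - 2 = -2 - 3*x + 12*L/7)
3*(-17) + 23*v(-12, -11) = 3*(-17) + 23*(-2 - 3*(-11) + (12/7)*(-12)) = -51 + 23*(-2 + 33 - 144/7) = -51 + 23*(73/7) = -51 + 1679/7 = 1322/7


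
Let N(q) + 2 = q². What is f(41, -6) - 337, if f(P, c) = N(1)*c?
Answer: -331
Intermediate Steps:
N(q) = -2 + q²
f(P, c) = -c (f(P, c) = (-2 + 1²)*c = (-2 + 1)*c = -c)
f(41, -6) - 337 = -1*(-6) - 337 = 6 - 337 = -331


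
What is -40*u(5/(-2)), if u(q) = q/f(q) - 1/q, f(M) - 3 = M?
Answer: 184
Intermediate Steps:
f(M) = 3 + M
u(q) = -1/q + q/(3 + q) (u(q) = q/(3 + q) - 1/q = -1/q + q/(3 + q))
-40*u(5/(-2)) = -40*(-3 + (5/(-2))² - 5/(-2))/((5/(-2))*(3 + 5/(-2))) = -40*(-3 + (5*(-½))² - 5*(-1)/2)/((5*(-½))*(3 + 5*(-½))) = -40*(-3 + (-5/2)² - 1*(-5/2))/((-5/2)*(3 - 5/2)) = -(-16)*(-3 + 25/4 + 5/2)/½ = -(-16)*2*23/4 = -40*(-23/5) = 184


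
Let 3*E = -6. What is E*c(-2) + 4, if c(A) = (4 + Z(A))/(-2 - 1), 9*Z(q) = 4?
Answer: 188/27 ≈ 6.9630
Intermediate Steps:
E = -2 (E = (1/3)*(-6) = -2)
Z(q) = 4/9 (Z(q) = (1/9)*4 = 4/9)
c(A) = -40/27 (c(A) = (4 + 4/9)/(-2 - 1) = (40/9)/(-3) = (40/9)*(-1/3) = -40/27)
E*c(-2) + 4 = -2*(-40/27) + 4 = 80/27 + 4 = 188/27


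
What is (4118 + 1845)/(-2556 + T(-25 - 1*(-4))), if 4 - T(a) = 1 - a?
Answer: -5963/2574 ≈ -2.3166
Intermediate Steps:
T(a) = 3 + a (T(a) = 4 - (1 - a) = 4 + (-1 + a) = 3 + a)
(4118 + 1845)/(-2556 + T(-25 - 1*(-4))) = (4118 + 1845)/(-2556 + (3 + (-25 - 1*(-4)))) = 5963/(-2556 + (3 + (-25 + 4))) = 5963/(-2556 + (3 - 21)) = 5963/(-2556 - 18) = 5963/(-2574) = 5963*(-1/2574) = -5963/2574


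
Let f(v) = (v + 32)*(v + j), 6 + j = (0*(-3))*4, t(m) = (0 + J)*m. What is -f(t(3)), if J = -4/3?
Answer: 280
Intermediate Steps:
J = -4/3 (J = -4*⅓ = -4/3 ≈ -1.3333)
t(m) = -4*m/3 (t(m) = (0 - 4/3)*m = -4*m/3)
j = -6 (j = -6 + (0*(-3))*4 = -6 + 0*4 = -6 + 0 = -6)
f(v) = (-6 + v)*(32 + v) (f(v) = (v + 32)*(v - 6) = (32 + v)*(-6 + v) = (-6 + v)*(32 + v))
-f(t(3)) = -(-192 + (-4/3*3)² + 26*(-4/3*3)) = -(-192 + (-4)² + 26*(-4)) = -(-192 + 16 - 104) = -1*(-280) = 280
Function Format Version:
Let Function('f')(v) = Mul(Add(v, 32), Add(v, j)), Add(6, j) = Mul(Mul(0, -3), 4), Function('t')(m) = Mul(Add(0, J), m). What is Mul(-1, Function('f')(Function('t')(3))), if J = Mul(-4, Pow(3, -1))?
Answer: 280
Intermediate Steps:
J = Rational(-4, 3) (J = Mul(-4, Rational(1, 3)) = Rational(-4, 3) ≈ -1.3333)
Function('t')(m) = Mul(Rational(-4, 3), m) (Function('t')(m) = Mul(Add(0, Rational(-4, 3)), m) = Mul(Rational(-4, 3), m))
j = -6 (j = Add(-6, Mul(Mul(0, -3), 4)) = Add(-6, Mul(0, 4)) = Add(-6, 0) = -6)
Function('f')(v) = Mul(Add(-6, v), Add(32, v)) (Function('f')(v) = Mul(Add(v, 32), Add(v, -6)) = Mul(Add(32, v), Add(-6, v)) = Mul(Add(-6, v), Add(32, v)))
Mul(-1, Function('f')(Function('t')(3))) = Mul(-1, Add(-192, Pow(Mul(Rational(-4, 3), 3), 2), Mul(26, Mul(Rational(-4, 3), 3)))) = Mul(-1, Add(-192, Pow(-4, 2), Mul(26, -4))) = Mul(-1, Add(-192, 16, -104)) = Mul(-1, -280) = 280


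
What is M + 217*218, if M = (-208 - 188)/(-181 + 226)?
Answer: 236486/5 ≈ 47297.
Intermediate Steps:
M = -44/5 (M = -396/45 = -396*1/45 = -44/5 ≈ -8.8000)
M + 217*218 = -44/5 + 217*218 = -44/5 + 47306 = 236486/5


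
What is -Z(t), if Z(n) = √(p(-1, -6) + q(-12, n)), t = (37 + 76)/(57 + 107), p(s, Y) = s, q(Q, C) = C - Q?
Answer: -3*√8733/82 ≈ -3.4189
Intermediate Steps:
t = 113/164 ≈ 0.68902
Z(n) = √(11 + n) (Z(n) = √(-1 + (n - 1*(-12))) = √(-1 + (n + 12)) = √(-1 + (12 + n)) = √(11 + n))
-Z(t) = -√(11 + 113/164) = -√(1917/164) = -3*√8733/82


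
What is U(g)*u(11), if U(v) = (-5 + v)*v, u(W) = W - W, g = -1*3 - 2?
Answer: 0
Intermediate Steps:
g = -5 (g = -3 - 2 = -5)
u(W) = 0
U(v) = v*(-5 + v)
U(g)*u(11) = -5*(-5 - 5)*0 = -5*(-10)*0 = 50*0 = 0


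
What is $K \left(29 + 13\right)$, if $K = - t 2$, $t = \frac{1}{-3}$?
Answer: $28$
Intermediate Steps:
$t = - \frac{1}{3} \approx -0.33333$
$K = \frac{2}{3}$ ($K = \left(-1\right) \left(- \frac{1}{3}\right) 2 = \frac{1}{3} \cdot 2 = \frac{2}{3} \approx 0.66667$)
$K \left(29 + 13\right) = \frac{2 \left(29 + 13\right)}{3} = \frac{2}{3} \cdot 42 = 28$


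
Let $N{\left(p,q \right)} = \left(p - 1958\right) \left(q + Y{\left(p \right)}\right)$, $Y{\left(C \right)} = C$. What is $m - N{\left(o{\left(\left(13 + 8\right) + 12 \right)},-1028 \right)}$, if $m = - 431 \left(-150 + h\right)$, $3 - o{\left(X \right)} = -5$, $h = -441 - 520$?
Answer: $-1510159$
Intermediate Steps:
$h = -961$ ($h = -441 - 520 = -961$)
$o{\left(X \right)} = 8$ ($o{\left(X \right)} = 3 - -5 = 3 + 5 = 8$)
$N{\left(p,q \right)} = \left(-1958 + p\right) \left(p + q\right)$ ($N{\left(p,q \right)} = \left(p - 1958\right) \left(q + p\right) = \left(-1958 + p\right) \left(p + q\right)$)
$m = 478841$ ($m = - 431 \left(-150 - 961\right) = \left(-431\right) \left(-1111\right) = 478841$)
$m - N{\left(o{\left(\left(13 + 8\right) + 12 \right)},-1028 \right)} = 478841 - \left(8^{2} - 15664 - -2012824 + 8 \left(-1028\right)\right) = 478841 - \left(64 - 15664 + 2012824 - 8224\right) = 478841 - 1989000 = -1510159$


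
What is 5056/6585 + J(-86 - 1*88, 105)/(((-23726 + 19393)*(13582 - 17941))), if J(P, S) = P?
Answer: 31831430614/41458165665 ≈ 0.76780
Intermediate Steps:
5056/6585 + J(-86 - 1*88, 105)/(((-23726 + 19393)*(13582 - 17941))) = 5056/6585 + (-86 - 1*88)/(((-23726 + 19393)*(13582 - 17941))) = 5056*(1/6585) + (-86 - 88)/((-4333*(-4359))) = 5056/6585 - 174/18887547 = 5056/6585 - 174*1/18887547 = 5056/6585 - 58/6295849 = 31831430614/41458165665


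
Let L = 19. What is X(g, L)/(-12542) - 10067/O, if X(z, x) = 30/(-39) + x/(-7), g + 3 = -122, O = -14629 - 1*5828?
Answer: 11496173443/23348024154 ≈ 0.49238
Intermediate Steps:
O = -20457 (O = -14629 - 5828 = -20457)
g = -125 (g = -3 - 122 = -125)
X(z, x) = -10/13 - x/7 (X(z, x) = 30*(-1/39) + x*(-1/7) = -10/13 - x/7)
X(g, L)/(-12542) - 10067/O = (-10/13 - 1/7*19)/(-12542) - 10067/(-20457) = (-10/13 - 19/7)*(-1/12542) - 10067*(-1/20457) = -317/91*(-1/12542) + 10067/20457 = 317/1141322 + 10067/20457 = 11496173443/23348024154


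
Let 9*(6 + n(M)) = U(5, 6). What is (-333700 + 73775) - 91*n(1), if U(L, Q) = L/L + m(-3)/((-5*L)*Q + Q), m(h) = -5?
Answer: -336168743/1296 ≈ -2.5939e+5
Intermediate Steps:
U(L, Q) = 1 - 5/(Q - 5*L*Q) (U(L, Q) = L/L - 5/((-5*L)*Q + Q) = 1 - 5/(-5*L*Q + Q) = 1 - 5/(Q - 5*L*Q))
n(M) = -7627/1296 (n(M) = -6 + ((5 - 1*6 + 5*5*6)/(6*(-1 + 5*5)))/9 = -6 + ((5 - 6 + 150)/(6*(-1 + 25)))/9 = -6 + ((⅙)*149/24)/9 = -6 + ((⅙)*(1/24)*149)/9 = -6 + (⅑)*(149/144) = -6 + 149/1296 = -7627/1296)
(-333700 + 73775) - 91*n(1) = (-333700 + 73775) - 91*(-7627/1296) = -259925 + 694057/1296 = -336168743/1296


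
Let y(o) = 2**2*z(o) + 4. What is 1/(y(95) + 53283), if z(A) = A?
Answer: 1/53667 ≈ 1.8633e-5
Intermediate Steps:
y(o) = 4 + 4*o (y(o) = 2**2*o + 4 = 4*o + 4 = 4 + 4*o)
1/(y(95) + 53283) = 1/((4 + 4*95) + 53283) = 1/((4 + 380) + 53283) = 1/(384 + 53283) = 1/53667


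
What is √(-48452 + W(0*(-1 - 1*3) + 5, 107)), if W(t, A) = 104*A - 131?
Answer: I*√37455 ≈ 193.53*I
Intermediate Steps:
W(t, A) = -131 + 104*A
√(-48452 + W(0*(-1 - 1*3) + 5, 107)) = √(-48452 + (-131 + 104*107)) = √(-48452 + (-131 + 11128)) = √(-48452 + 10997) = √(-37455) = I*√37455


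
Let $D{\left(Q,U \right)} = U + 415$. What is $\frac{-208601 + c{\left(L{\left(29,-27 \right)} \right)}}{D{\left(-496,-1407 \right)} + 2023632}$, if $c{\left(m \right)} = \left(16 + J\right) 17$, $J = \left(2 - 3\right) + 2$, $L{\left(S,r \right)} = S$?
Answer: $- \frac{26039}{252830} \approx -0.10299$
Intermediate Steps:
$D{\left(Q,U \right)} = 415 + U$
$J = 1$ ($J = -1 + 2 = 1$)
$c{\left(m \right)} = 289$ ($c{\left(m \right)} = \left(16 + 1\right) 17 = 17 \cdot 17 = 289$)
$\frac{-208601 + c{\left(L{\left(29,-27 \right)} \right)}}{D{\left(-496,-1407 \right)} + 2023632} = \frac{-208601 + 289}{\left(415 - 1407\right) + 2023632} = - \frac{208312}{-992 + 2023632} = - \frac{208312}{2022640} = \left(-208312\right) \frac{1}{2022640} = - \frac{26039}{252830}$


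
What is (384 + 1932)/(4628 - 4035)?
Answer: 2316/593 ≈ 3.9056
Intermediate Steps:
(384 + 1932)/(4628 - 4035) = 2316/593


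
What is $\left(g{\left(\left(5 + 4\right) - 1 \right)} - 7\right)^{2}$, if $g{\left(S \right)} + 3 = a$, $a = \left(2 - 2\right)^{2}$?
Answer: $100$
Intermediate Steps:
$a = 0$ ($a = 0^{2} = 0$)
$g{\left(S \right)} = -3$ ($g{\left(S \right)} = -3 + 0 = -3$)
$\left(g{\left(\left(5 + 4\right) - 1 \right)} - 7\right)^{2} = \left(-3 - 7\right)^{2} = \left(-10\right)^{2} = 100$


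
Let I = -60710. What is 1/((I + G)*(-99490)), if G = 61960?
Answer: -1/124362500 ≈ -8.0410e-9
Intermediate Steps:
1/((I + G)*(-99490)) = 1/((-60710 + 61960)*(-99490)) = -1/99490/1250 = (1/1250)*(-1/99490) = -1/124362500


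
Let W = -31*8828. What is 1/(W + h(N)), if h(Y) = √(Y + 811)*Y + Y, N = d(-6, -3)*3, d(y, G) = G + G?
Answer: -136843/37451884832 + 9*√793/37451884832 ≈ -3.6471e-6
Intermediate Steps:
d(y, G) = 2*G
N = -18 (N = (2*(-3))*3 = -6*3 = -18)
W = -273668
h(Y) = Y + Y*√(811 + Y) (h(Y) = √(811 + Y)*Y + Y = Y*√(811 + Y) + Y = Y + Y*√(811 + Y))
1/(W + h(N)) = 1/(-273668 - 18*(1 + √(811 - 18))) = 1/(-273668 - 18*(1 + √793)) = 1/(-273668 + (-18 - 18*√793)) = 1/(-273686 - 18*√793)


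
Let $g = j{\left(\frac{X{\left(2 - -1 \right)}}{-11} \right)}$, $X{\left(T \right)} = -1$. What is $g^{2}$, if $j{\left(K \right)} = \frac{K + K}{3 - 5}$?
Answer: $\frac{1}{121} \approx 0.0082645$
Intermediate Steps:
$j{\left(K \right)} = - K$ ($j{\left(K \right)} = \frac{2 K}{-2} = 2 K \left(- \frac{1}{2}\right) = - K$)
$g = - \frac{1}{11}$ ($g = - \frac{-1}{-11} = - \frac{\left(-1\right) \left(-1\right)}{11} = \left(-1\right) \frac{1}{11} = - \frac{1}{11} \approx -0.090909$)
$g^{2} = \left(- \frac{1}{11}\right)^{2} = \frac{1}{121}$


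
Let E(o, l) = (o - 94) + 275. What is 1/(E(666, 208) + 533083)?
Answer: 1/533930 ≈ 1.8729e-6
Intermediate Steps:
E(o, l) = 181 + o (E(o, l) = (-94 + o) + 275 = 181 + o)
1/(E(666, 208) + 533083) = 1/((181 + 666) + 533083) = 1/(847 + 533083) = 1/533930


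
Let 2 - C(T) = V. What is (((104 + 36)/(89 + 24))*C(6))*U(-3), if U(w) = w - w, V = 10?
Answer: 0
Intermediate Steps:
C(T) = -8 (C(T) = 2 - 1*10 = 2 - 10 = -8)
U(w) = 0
(((104 + 36)/(89 + 24))*C(6))*U(-3) = (((104 + 36)/(89 + 24))*(-8))*0 = ((140/113)*(-8))*0 = -1120/113*0 = 0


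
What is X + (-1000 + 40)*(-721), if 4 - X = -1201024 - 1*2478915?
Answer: 4372103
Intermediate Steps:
X = 3679943 (X = 4 - (-1201024 - 1*2478915) = 4 - (-1201024 - 2478915) = 4 - 1*(-3679939) = 4 + 3679939 = 3679943)
X + (-1000 + 40)*(-721) = 3679943 + (-1000 + 40)*(-721) = 3679943 - 960*(-721) = 3679943 + 692160 = 4372103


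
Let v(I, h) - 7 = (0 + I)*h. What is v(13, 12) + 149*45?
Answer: 6868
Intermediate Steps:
v(I, h) = 7 + I*h (v(I, h) = 7 + (0 + I)*h = 7 + I*h)
v(13, 12) + 149*45 = (7 + 13*12) + 149*45 = (7 + 156) + 6705 = 163 + 6705 = 6868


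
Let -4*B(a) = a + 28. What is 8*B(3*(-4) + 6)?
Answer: -44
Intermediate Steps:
B(a) = -7 - a/4 (B(a) = -(a + 28)/4 = -(28 + a)/4 = -7 - a/4)
8*B(3*(-4) + 6) = 8*(-7 - (3*(-4) + 6)/4) = 8*(-7 - (-12 + 6)/4) = 8*(-7 - ¼*(-6)) = 8*(-7 + 3/2) = 8*(-11/2) = -44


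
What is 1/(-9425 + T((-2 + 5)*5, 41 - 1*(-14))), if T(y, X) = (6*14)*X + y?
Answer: -1/4790 ≈ -0.00020877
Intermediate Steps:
T(y, X) = y + 84*X (T(y, X) = 84*X + y = y + 84*X)
1/(-9425 + T((-2 + 5)*5, 41 - 1*(-14))) = 1/(-9425 + ((-2 + 5)*5 + 84*(41 - 1*(-14)))) = 1/(-9425 + (3*5 + 84*(41 + 14))) = 1/(-9425 + (15 + 84*55)) = 1/(-9425 + (15 + 4620)) = 1/(-9425 + 4635) = 1/(-4790) = -1/4790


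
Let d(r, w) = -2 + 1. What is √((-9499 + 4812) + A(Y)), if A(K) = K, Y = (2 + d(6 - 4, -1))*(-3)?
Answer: I*√4690 ≈ 68.484*I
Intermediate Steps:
d(r, w) = -1
Y = -3 (Y = (2 - 1)*(-3) = 1*(-3) = -3)
√((-9499 + 4812) + A(Y)) = √((-9499 + 4812) - 3) = √(-4687 - 3) = √(-4690) = I*√4690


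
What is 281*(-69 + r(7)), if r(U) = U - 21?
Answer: -23323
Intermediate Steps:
r(U) = -21 + U
281*(-69 + r(7)) = 281*(-69 + (-21 + 7)) = 281*(-69 - 14) = 281*(-83) = -23323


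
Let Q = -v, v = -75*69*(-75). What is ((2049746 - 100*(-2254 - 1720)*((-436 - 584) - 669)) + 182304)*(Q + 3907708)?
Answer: -2354518492778650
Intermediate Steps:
v = 388125 (v = -5175*(-75) = 388125)
Q = -388125 (Q = -1*388125 = -388125)
((2049746 - 100*(-2254 - 1720)*((-436 - 584) - 669)) + 182304)*(Q + 3907708) = ((2049746 - 100*(-2254 - 1720)*((-436 - 584) - 669)) + 182304)*(-388125 + 3907708) = ((2049746 - 100*(-3974*(-1020 - 669))) + 182304)*3519583 = ((2049746 - 100*(-3974*(-1689))) + 182304)*3519583 = ((2049746 - 100*6712086) + 182304)*3519583 = ((2049746 - 1*671208600) + 182304)*3519583 = ((2049746 - 671208600) + 182304)*3519583 = (-669158854 + 182304)*3519583 = -668976550*3519583 = -2354518492778650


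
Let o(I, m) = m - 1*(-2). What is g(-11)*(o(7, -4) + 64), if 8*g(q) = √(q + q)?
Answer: 31*I*√22/4 ≈ 36.351*I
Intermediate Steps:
o(I, m) = 2 + m (o(I, m) = m + 2 = 2 + m)
g(q) = √2*√q/8 (g(q) = √(q + q)/8 = √(2*q)/8 = (√2*√q)/8 = √2*√q/8)
g(-11)*(o(7, -4) + 64) = (√2*√(-11)/8)*((2 - 4) + 64) = (√2*(I*√11)/8)*(-2 + 64) = (I*√22/8)*62 = 31*I*√22/4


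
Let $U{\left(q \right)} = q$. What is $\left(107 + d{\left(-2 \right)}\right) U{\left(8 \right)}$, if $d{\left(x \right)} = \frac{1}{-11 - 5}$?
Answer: $\frac{1711}{2} \approx 855.5$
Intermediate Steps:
$d{\left(x \right)} = - \frac{1}{16}$ ($d{\left(x \right)} = \frac{1}{-16} = - \frac{1}{16}$)
$\left(107 + d{\left(-2 \right)}\right) U{\left(8 \right)} = \left(107 - \frac{1}{16}\right) 8 = \frac{1711}{16} \cdot 8 = \frac{1711}{2}$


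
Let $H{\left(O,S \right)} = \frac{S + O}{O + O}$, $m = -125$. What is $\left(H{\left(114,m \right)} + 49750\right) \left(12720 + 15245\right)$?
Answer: $\frac{317206687385}{228} \approx 1.3913 \cdot 10^{9}$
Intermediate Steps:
$H{\left(O,S \right)} = \frac{O + S}{2 O}$
$\left(H{\left(114,m \right)} + 49750\right) \left(12720 + 15245\right) = \left(\frac{114 - 125}{2 \cdot 114} + 49750\right) \left(12720 + 15245\right) = \left(\frac{1}{2} \cdot \frac{1}{114} \left(-11\right) + 49750\right) 27965 = \left(- \frac{11}{228} + 49750\right) 27965 = \frac{11342989}{228} \cdot 27965 = \frac{317206687385}{228}$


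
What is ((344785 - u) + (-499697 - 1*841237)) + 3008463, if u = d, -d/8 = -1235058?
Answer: -7868150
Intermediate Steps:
d = 9880464 (d = -8*(-1235058) = 9880464)
u = 9880464
((344785 - u) + (-499697 - 1*841237)) + 3008463 = ((344785 - 1*9880464) + (-499697 - 1*841237)) + 3008463 = ((344785 - 9880464) + (-499697 - 841237)) + 3008463 = (-9535679 - 1340934) + 3008463 = -10876613 + 3008463 = -7868150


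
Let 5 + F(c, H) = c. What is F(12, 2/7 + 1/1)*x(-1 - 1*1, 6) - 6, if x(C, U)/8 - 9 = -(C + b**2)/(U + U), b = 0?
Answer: 1522/3 ≈ 507.33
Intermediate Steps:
F(c, H) = -5 + c
x(C, U) = 72 - 4*C/U (x(C, U) = 72 + 8*(-(C + 0**2)/(U + U)) = 72 + 8*(-(C + 0)/(2*U)) = 72 + 8*(-C*1/(2*U)) = 72 + 8*(-C/(2*U)) = 72 - 4*C/U)
F(12, 2/7 + 1/1)*x(-1 - 1*1, 6) - 6 = (-5 + 12)*(72 - 4*(-1 - 1*1)/6) - 6 = 7*(72 - 4*(-1 - 1)*1/6) - 6 = 7*(72 - 4*(-2)*1/6) - 6 = 7*(72 + 4/3) - 6 = 7*(220/3) - 6 = 1540/3 - 6 = 1522/3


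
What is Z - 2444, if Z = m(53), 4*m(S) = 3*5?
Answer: -9761/4 ≈ -2440.3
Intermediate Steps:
m(S) = 15/4 (m(S) = (3*5)/4 = (¼)*15 = 15/4)
Z = 15/4 ≈ 3.7500
Z - 2444 = 15/4 - 2444 = -9761/4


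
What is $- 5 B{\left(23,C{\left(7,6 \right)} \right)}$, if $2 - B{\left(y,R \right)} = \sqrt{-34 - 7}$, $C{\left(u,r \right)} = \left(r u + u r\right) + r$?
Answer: $-10 + 5 i \sqrt{41} \approx -10.0 + 32.016 i$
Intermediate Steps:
$C{\left(u,r \right)} = r + 2 r u$ ($C{\left(u,r \right)} = \left(r u + r u\right) + r = 2 r u + r = r + 2 r u$)
$B{\left(y,R \right)} = 2 - i \sqrt{41}$ ($B{\left(y,R \right)} = 2 - \sqrt{-34 - 7} = 2 - \sqrt{-41} = 2 - i \sqrt{41}$)
$- 5 B{\left(23,C{\left(7,6 \right)} \right)} = - 5 \left(2 - i \sqrt{41}\right) = -10 + 5 i \sqrt{41}$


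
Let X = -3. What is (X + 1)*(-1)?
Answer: 2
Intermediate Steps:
(X + 1)*(-1) = (-3 + 1)*(-1) = -2*(-1) = 2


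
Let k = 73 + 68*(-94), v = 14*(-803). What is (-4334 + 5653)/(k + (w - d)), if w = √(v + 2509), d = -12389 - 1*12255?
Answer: 24170675/335814358 - 1319*I*√8733/335814358 ≈ 0.071976 - 0.00036705*I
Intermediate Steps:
v = -11242
d = -24644 (d = -12389 - 12255 = -24644)
k = -6319 (k = 73 - 6392 = -6319)
w = I*√8733 (w = √(-11242 + 2509) = √(-8733) = I*√8733 ≈ 93.451*I)
(-4334 + 5653)/(k + (w - d)) = (-4334 + 5653)/(-6319 + (I*√8733 - 1*(-24644))) = 1319/(-6319 + (I*√8733 + 24644)) = 1319/(-6319 + (24644 + I*√8733)) = 1319/(18325 + I*√8733)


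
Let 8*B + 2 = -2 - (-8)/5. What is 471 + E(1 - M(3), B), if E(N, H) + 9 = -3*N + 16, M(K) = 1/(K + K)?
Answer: 951/2 ≈ 475.50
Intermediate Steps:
M(K) = 1/(2*K)
B = -3/10 (B = -1/4 + (-2 - (-8)/5)/8 = -1/4 + (-2 - 2*(-4/5))/8 = -1/4 + (-2 + 8/5)/8 = -1/4 + (1/8)*(-2/5) = -1/4 - 1/20 = -3/10 ≈ -0.30000)
E(N, H) = 7 - 3*N (E(N, H) = -9 + (-3*N + 16) = -9 + (16 - 3*N) = 7 - 3*N)
471 + E(1 - M(3), B) = 471 + (7 - 3*(1 - 1/(2*3))) = 471 + (7 - 3*(1 - 1*1/6)) = 471 + (7 - 3*(1 - 1/6)) = 471 + (7 - 3*5/6) = 471 + (7 - 5/2) = 471 + 9/2 = 951/2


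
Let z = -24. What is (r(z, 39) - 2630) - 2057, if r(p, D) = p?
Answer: -4711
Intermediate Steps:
(r(z, 39) - 2630) - 2057 = (-24 - 2630) - 2057 = -2654 - 2057 = -4711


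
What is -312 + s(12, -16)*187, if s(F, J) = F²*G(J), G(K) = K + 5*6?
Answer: 376680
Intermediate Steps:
G(K) = 30 + K (G(K) = K + 30 = 30 + K)
s(F, J) = F²*(30 + J)
-312 + s(12, -16)*187 = -312 + (12²*(30 - 16))*187 = -312 + (144*14)*187 = -312 + 2016*187 = -312 + 376992 = 376680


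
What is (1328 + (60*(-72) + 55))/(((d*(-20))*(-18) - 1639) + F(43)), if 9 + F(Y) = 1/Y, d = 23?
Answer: -42097/95059 ≈ -0.44285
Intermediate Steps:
F(Y) = -9 + 1/Y
(1328 + (60*(-72) + 55))/(((d*(-20))*(-18) - 1639) + F(43)) = (1328 + (60*(-72) + 55))/(((23*(-20))*(-18) - 1639) + (-9 + 1/43)) = (1328 + (-4320 + 55))/((-460*(-18) - 1639) + (-9 + 1/43)) = (1328 - 4265)/((8280 - 1639) - 386/43) = -2937/(6641 - 386/43) = -2937/285177/43 = -2937*43/285177 = -42097/95059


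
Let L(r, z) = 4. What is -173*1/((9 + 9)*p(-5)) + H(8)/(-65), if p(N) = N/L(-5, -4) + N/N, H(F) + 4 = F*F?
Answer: 4390/117 ≈ 37.521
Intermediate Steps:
H(F) = -4 + F**2 (H(F) = -4 + F*F = -4 + F**2)
p(N) = 1 + N/4 (p(N) = N/4 + N/N = N*(1/4) + 1 = N/4 + 1 = 1 + N/4)
-173*1/((9 + 9)*p(-5)) + H(8)/(-65) = -173*1/((1 + (1/4)*(-5))*(9 + 9)) + (-4 + 8**2)/(-65) = -173*1/(18*(1 - 5/4)) + (-4 + 64)*(-1/65) = -173/(18*(-1/4)) + 60*(-1/65) = -173/(-9/2) - 12/13 = -173*(-2/9) - 12/13 = 346/9 - 12/13 = 4390/117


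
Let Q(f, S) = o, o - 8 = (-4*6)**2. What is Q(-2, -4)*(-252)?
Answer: -147168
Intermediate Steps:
o = 584 (o = 8 + (-4*6)**2 = 8 + (-24)**2 = 8 + 576 = 584)
Q(f, S) = 584
Q(-2, -4)*(-252) = 584*(-252) = -147168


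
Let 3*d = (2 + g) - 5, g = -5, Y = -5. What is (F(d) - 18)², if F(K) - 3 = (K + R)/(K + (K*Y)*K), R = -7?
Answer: 25735329/118336 ≈ 217.48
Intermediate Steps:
d = -8/3 (d = ((2 - 5) - 5)/3 = (-3 - 5)/3 = (⅓)*(-8) = -8/3 ≈ -2.6667)
F(K) = 3 + (-7 + K)/(K - 5*K²) (F(K) = 3 + (K - 7)/(K + (K*(-5))*K) = 3 + (-7 + K)/(K + (-5*K)*K) = 3 + (-7 + K)/(K - 5*K²))
(F(d) - 18)² = ((-7 - 15*(-8/3)² + 4*(-8/3))/((-8/3)*(1 - 5*(-8/3))) - 18)² = (-3*(-7 - 15*64/9 - 32/3)/(8*(1 + 40/3)) - 18)² = (-3*(-7 - 320/3 - 32/3)/(8*43/3) - 18)² = (-3/8*3/43*(-373/3) - 18)² = (1119/344 - 18)² = (-5073/344)² = 25735329/118336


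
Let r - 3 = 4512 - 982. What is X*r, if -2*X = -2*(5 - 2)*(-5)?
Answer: -52995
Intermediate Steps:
X = -15 (X = -(-1)*(5 - 2)*(-5) = -(-1)*3*(-5) = -(-1)*(-15) = -1/2*30 = -15)
r = 3533 (r = 3 + (4512 - 982) = 3 + 3530 = 3533)
X*r = -15*3533 = -52995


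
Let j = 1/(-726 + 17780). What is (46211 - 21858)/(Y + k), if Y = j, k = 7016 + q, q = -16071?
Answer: -59330866/22060567 ≈ -2.6895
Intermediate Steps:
j = 1/17054 ≈ 5.8637e-5
k = -9055 (k = 7016 - 16071 = -9055)
Y = 1/17054 ≈ 5.8637e-5
(46211 - 21858)/(Y + k) = (46211 - 21858)/(1/17054 - 9055) = 24353/(-154423969/17054) = 24353*(-17054/154423969) = -59330866/22060567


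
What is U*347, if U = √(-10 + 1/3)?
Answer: 347*I*√87/3 ≈ 1078.9*I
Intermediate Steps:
U = I*√87/3 (U = √(-10 + ⅓) = √(-29/3) = I*√87/3 ≈ 3.1091*I)
U*347 = (I*√87/3)*347 = 347*I*√87/3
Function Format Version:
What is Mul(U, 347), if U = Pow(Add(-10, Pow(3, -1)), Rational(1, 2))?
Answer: Mul(Rational(347, 3), I, Pow(87, Rational(1, 2))) ≈ Mul(1078.9, I)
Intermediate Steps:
U = Mul(Rational(1, 3), I, Pow(87, Rational(1, 2))) (U = Pow(Add(-10, Rational(1, 3)), Rational(1, 2)) = Pow(Rational(-29, 3), Rational(1, 2)) = Mul(Rational(1, 3), I, Pow(87, Rational(1, 2))) ≈ Mul(3.1091, I))
Mul(U, 347) = Mul(Mul(Rational(1, 3), I, Pow(87, Rational(1, 2))), 347) = Mul(Rational(347, 3), I, Pow(87, Rational(1, 2)))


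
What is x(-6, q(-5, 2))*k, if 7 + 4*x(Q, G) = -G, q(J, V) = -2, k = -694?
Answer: 1735/2 ≈ 867.50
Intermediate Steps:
x(Q, G) = -7/4 - G/4 (x(Q, G) = -7/4 + (-G)/4 = -7/4 - G/4)
x(-6, q(-5, 2))*k = (-7/4 - ¼*(-2))*(-694) = (-7/4 + ½)*(-694) = -5/4*(-694) = 1735/2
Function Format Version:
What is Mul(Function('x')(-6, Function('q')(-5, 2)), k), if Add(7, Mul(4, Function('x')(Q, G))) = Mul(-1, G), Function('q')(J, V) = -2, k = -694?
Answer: Rational(1735, 2) ≈ 867.50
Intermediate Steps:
Function('x')(Q, G) = Add(Rational(-7, 4), Mul(Rational(-1, 4), G)) (Function('x')(Q, G) = Add(Rational(-7, 4), Mul(Rational(1, 4), Mul(-1, G))) = Add(Rational(-7, 4), Mul(Rational(-1, 4), G)))
Mul(Function('x')(-6, Function('q')(-5, 2)), k) = Mul(Add(Rational(-7, 4), Mul(Rational(-1, 4), -2)), -694) = Mul(Add(Rational(-7, 4), Rational(1, 2)), -694) = Mul(Rational(-5, 4), -694) = Rational(1735, 2)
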